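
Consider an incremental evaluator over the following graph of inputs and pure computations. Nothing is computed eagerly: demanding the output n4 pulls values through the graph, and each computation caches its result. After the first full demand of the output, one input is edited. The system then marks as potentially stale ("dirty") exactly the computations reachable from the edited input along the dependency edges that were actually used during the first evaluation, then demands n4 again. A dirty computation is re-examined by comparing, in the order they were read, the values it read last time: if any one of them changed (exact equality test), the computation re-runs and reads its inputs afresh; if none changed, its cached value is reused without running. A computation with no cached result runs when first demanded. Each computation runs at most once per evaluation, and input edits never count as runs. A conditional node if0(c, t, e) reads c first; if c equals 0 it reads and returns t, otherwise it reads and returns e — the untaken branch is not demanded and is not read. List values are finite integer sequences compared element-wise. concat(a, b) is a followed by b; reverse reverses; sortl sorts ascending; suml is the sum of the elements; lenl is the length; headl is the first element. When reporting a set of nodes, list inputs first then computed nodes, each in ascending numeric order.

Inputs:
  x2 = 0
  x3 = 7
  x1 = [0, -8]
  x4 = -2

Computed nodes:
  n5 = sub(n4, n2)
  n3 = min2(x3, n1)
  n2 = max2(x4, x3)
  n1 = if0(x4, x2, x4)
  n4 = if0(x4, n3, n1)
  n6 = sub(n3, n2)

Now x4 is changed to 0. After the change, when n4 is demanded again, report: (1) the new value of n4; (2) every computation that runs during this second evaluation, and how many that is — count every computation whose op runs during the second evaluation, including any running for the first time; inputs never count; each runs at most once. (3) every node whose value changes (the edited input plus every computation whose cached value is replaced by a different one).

Initial pass — values computed on the first demand:
  n1 = if0(x4=-2 -> else branch x4) = -2
  n4 = if0(x4=-2 -> else branch n1) = -2

Second demand — change propagation:
  n1: re-runs because x4 -2->0; x4 -2->0; new result 0.
  n3: newly demanded (no cache) — executes and yields 0.
  n4: re-runs because x4 -2->0; n1 -2->0; new result 0.

The important point: the flipped condition pulls in fresh nodes; n3 runs for the first time.

n4 now evaluates to 0.
Run set: n1, n3, n4 (3 run).
Changed values: x4, n1, n4.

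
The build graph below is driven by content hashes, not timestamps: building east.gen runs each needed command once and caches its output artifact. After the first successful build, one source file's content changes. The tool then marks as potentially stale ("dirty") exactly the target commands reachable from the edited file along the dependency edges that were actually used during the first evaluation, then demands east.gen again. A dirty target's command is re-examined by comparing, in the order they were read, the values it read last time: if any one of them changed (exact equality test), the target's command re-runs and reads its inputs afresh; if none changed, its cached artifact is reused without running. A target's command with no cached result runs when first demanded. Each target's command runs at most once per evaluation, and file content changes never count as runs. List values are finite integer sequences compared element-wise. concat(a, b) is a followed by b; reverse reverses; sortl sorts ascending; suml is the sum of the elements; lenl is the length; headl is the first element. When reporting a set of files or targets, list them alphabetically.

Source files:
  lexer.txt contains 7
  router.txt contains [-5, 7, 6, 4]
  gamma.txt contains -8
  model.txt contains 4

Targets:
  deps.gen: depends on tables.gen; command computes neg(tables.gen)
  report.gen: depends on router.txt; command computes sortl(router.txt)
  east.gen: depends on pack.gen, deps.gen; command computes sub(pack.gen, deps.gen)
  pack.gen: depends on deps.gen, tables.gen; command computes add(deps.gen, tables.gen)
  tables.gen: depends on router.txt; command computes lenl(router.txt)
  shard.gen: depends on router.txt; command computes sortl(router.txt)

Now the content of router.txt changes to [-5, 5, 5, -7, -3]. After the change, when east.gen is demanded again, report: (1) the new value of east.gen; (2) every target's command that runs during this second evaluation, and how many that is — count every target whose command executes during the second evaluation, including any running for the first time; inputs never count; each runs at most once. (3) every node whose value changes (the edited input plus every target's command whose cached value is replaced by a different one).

Initial pass — values computed on the first demand:
  tables.gen = lenl([-5, 7, 6, 4]) = 4
  deps.gen = neg(4) = -4
  pack.gen = add(-4, 4) = 0
  east.gen = sub(0, -4) = 4

Second demand — change propagation:
  tables.gen: re-runs because router.txt [-5, 7, 6, 4]->[-5, 5, 5, -7, -3]; new result 5.
  deps.gen: re-runs because tables.gen 4->5; new result -5.
  pack.gen: re-runs because deps.gen -4->-5; tables.gen 4->5; new result 0 (unchanged).
  east.gen: re-runs because deps.gen -4->-5; new result 5.

east.gen now evaluates to 5.
Run set: deps.gen, east.gen, pack.gen, tables.gen (4 run).
Changed values: deps.gen, east.gen, router.txt, tables.gen.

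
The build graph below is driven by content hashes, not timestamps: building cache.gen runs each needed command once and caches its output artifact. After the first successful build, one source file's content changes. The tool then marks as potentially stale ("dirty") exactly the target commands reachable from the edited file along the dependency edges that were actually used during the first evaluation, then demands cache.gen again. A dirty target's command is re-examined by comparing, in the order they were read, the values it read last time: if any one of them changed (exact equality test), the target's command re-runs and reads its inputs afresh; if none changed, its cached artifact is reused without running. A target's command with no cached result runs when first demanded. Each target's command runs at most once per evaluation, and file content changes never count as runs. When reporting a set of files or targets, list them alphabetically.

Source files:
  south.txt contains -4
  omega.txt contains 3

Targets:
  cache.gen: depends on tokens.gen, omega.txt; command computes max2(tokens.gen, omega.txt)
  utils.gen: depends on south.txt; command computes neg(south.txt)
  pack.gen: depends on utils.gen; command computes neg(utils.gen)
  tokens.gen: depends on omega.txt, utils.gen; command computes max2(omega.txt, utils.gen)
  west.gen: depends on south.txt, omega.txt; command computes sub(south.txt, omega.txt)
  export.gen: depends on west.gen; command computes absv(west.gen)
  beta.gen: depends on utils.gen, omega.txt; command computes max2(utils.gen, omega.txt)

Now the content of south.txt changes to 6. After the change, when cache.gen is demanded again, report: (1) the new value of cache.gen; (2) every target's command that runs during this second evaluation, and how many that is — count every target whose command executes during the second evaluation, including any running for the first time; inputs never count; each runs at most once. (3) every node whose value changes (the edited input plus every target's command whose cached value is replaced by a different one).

Initial pass — values computed on the first demand:
  utils.gen = neg(-4) = 4
  tokens.gen = max2(3, 4) = 4
  cache.gen = max2(4, 3) = 4

Second demand — change propagation:
  utils.gen: re-runs because south.txt -4->6; new result -6.
  tokens.gen: re-runs because utils.gen 4->-6; new result 3.
  cache.gen: re-runs because tokens.gen 4->3; new result 3.

cache.gen now evaluates to 3.
Run set: cache.gen, tokens.gen, utils.gen (3 run).
Changed values: cache.gen, south.txt, tokens.gen, utils.gen.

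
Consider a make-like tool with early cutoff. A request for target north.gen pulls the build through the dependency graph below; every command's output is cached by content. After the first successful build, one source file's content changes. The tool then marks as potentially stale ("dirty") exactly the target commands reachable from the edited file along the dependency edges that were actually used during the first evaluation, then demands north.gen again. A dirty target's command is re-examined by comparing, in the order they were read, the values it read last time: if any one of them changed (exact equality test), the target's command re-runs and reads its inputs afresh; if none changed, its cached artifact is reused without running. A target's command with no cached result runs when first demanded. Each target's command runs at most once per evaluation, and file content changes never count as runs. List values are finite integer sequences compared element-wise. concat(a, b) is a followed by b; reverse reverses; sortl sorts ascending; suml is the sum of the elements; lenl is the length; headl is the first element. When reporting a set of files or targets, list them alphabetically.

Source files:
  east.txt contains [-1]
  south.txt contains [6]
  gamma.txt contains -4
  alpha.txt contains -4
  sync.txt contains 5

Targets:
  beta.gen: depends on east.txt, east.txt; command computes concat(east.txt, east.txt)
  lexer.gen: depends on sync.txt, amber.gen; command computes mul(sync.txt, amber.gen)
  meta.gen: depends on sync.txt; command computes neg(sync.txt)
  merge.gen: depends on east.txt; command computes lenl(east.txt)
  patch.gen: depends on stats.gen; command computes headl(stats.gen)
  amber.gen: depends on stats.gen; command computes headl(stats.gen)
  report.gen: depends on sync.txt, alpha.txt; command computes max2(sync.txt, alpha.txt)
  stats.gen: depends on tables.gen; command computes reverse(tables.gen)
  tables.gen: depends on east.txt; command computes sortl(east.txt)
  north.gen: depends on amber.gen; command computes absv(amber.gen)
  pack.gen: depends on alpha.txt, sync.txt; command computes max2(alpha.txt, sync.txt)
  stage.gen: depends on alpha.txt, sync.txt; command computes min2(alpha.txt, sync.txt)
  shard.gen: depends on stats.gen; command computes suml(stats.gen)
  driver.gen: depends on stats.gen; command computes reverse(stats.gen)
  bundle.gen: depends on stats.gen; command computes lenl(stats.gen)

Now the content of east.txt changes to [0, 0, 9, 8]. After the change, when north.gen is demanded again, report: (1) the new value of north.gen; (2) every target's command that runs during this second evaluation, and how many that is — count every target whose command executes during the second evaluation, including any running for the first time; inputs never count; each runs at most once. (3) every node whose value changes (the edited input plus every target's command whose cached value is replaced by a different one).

Demanding north.gen again yields 9.
4 target commands run: amber.gen, north.gen, stats.gen, tables.gen.
The nodes whose values change: amber.gen, east.txt, north.gen, stats.gen, tables.gen.

First demand of the output computes:
  tables.gen = sortl([-1]) = [-1]
  stats.gen = reverse([-1]) = [-1]
  amber.gen = headl([-1]) = -1
  north.gen = absv(-1) = 1

After the edit, cleaning proceeds:
  tables.gen: a read changed (east.txt [-1]->[0, 0, 9, 8]) — executes, giving [0, 0, 8, 9].
  stats.gen: a read changed (tables.gen [-1]->[0, 0, 8, 9]) — executes, giving [9, 8, 0, 0].
  amber.gen: a read changed (stats.gen [-1]->[9, 8, 0, 0]) — executes, giving 9.
  north.gen: a read changed (amber.gen -1->9) — executes, giving 9.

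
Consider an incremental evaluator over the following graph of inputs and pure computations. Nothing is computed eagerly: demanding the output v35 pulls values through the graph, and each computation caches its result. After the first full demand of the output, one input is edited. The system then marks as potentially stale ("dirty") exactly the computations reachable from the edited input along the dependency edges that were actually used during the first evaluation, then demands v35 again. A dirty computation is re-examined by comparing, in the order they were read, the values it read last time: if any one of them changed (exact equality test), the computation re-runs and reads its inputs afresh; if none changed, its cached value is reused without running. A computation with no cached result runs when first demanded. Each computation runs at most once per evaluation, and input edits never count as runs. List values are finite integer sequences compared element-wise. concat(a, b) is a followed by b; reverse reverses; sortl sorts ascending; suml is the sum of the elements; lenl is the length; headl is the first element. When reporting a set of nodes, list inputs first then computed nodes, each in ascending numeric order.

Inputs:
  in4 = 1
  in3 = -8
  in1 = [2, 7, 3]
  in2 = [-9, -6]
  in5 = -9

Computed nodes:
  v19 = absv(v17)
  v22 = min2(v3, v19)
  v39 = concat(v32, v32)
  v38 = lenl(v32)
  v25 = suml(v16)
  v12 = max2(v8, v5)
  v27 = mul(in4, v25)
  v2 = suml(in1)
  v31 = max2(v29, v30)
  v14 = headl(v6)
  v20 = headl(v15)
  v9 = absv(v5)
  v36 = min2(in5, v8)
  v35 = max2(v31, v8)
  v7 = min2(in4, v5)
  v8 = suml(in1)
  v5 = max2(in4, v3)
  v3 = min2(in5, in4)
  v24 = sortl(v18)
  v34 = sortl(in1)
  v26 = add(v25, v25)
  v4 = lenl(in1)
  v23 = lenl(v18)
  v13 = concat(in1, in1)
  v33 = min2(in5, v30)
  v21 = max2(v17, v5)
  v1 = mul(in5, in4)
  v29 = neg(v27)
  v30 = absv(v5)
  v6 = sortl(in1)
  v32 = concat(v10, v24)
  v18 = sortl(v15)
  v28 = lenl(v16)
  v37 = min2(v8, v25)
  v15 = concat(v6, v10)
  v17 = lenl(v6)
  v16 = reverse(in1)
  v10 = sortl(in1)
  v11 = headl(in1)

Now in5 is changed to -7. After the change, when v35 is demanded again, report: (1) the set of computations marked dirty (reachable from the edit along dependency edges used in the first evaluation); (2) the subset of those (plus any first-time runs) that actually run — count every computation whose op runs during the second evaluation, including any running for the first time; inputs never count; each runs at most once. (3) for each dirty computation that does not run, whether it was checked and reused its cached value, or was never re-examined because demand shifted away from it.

Dirty set: v3, v5, v30, v31, v35.
Run set: v3, v5 (2 run).
Re-examined without running (cache reused): v30, v31, v35.
The important point: v5 recomputes to an identical value, and the output ends up unchanged.

Initial pass — values computed on the first demand:
  v3 = min2(-9, 1) = -9
  v5 = max2(1, -9) = 1
  v8 = suml([2, 7, 3]) = 12
  v16 = reverse([2, 7, 3]) = [3, 7, 2]
  v25 = suml([3, 7, 2]) = 12
  v27 = mul(1, 12) = 12
  v29 = neg(12) = -12
  v30 = absv(1) = 1
  v31 = max2(-12, 1) = 1
  v35 = max2(1, 12) = 12

Second demand — change propagation:
  v3: re-runs because in5 -9->-7; new result -7.
  v5: re-runs because v3 -9->-7; new result 1 (unchanged).
  v30: re-examined; everything it read last time is the same (v5 unchanged) — cache 1 kept, no run.
  v31: re-examined; everything it read last time is the same (v29 unchanged, v30 unchanged) — cache 1 kept, no run.
  v35: re-examined; everything it read last time is the same (v31 unchanged, v8 unchanged) — cache 12 kept, no run.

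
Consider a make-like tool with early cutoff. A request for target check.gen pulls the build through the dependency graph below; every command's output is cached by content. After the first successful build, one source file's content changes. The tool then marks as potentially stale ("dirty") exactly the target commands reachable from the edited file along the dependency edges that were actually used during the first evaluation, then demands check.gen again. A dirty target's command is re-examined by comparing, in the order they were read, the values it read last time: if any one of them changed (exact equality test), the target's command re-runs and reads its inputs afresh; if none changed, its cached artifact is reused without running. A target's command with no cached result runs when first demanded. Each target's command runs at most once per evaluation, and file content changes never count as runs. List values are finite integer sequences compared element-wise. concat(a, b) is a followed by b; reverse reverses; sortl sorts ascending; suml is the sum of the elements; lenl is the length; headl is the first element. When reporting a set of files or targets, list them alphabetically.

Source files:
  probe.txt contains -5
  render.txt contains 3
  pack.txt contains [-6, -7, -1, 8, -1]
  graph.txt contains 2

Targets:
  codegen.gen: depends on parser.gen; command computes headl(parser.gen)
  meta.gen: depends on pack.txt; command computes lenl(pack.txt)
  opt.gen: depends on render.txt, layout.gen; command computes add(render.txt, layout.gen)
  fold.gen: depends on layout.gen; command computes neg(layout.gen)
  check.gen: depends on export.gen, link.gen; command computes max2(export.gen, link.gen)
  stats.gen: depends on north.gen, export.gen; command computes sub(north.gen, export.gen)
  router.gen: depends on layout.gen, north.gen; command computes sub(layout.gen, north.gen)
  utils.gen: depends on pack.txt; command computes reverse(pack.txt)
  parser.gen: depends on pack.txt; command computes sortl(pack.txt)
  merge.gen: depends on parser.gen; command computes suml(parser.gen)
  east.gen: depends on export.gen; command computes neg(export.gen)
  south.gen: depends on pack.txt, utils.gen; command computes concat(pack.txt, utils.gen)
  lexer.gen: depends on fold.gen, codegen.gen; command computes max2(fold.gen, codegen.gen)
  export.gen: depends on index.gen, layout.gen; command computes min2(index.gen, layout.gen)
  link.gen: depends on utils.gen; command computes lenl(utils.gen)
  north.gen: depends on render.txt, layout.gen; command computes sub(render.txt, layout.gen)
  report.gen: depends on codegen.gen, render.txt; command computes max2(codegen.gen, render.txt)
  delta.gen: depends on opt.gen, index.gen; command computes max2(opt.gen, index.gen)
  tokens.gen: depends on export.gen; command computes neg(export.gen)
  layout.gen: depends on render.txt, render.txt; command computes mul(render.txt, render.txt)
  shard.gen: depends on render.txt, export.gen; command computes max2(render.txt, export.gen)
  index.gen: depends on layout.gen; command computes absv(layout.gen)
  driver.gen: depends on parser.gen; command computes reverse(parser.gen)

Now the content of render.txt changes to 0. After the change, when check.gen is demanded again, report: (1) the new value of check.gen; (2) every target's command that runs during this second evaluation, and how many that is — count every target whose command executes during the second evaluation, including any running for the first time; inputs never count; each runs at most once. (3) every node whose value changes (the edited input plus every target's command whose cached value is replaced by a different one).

Demanding check.gen again yields 5.
4 target commands run: check.gen, export.gen, index.gen, layout.gen.
The nodes whose values change: check.gen, export.gen, index.gen, layout.gen, render.txt.

First demand of the output computes:
  layout.gen = mul(3, 3) = 9
  index.gen = absv(9) = 9
  export.gen = min2(9, 9) = 9
  utils.gen = reverse([-6, -7, -1, 8, -1]) = [-1, 8, -1, -7, -6]
  link.gen = lenl([-1, 8, -1, -7, -6]) = 5
  check.gen = max2(9, 5) = 9

After the edit, cleaning proceeds:
  layout.gen: a read changed (render.txt 3->0; render.txt 3->0) — executes, giving 0.
  index.gen: a read changed (layout.gen 9->0) — executes, giving 0.
  export.gen: a read changed (index.gen 9->0; layout.gen 9->0) — executes, giving 0.
  check.gen: a read changed (export.gen 9->0) — executes, giving 5.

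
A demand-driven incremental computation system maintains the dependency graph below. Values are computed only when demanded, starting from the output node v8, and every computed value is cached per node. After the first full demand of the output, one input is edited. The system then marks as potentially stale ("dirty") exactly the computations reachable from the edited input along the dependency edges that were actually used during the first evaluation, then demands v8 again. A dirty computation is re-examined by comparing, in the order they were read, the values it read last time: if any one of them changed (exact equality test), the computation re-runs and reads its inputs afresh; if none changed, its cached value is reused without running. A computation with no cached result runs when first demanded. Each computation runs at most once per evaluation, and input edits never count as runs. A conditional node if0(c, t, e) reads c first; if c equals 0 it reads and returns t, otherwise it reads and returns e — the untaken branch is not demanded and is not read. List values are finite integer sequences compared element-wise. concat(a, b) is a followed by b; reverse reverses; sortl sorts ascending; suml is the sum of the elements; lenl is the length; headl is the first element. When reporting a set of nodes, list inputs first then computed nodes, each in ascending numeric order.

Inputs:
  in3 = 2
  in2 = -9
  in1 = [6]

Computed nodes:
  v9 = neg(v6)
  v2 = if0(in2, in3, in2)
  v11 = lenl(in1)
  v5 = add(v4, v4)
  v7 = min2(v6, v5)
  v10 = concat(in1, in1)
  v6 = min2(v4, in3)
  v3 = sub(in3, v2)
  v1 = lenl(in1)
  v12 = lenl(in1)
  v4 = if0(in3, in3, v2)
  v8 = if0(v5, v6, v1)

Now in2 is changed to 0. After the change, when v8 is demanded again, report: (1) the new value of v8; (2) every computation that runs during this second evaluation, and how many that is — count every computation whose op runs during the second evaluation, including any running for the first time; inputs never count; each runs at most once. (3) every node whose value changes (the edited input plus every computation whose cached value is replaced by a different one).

First evaluation (everything demanded from the output):
  v1 = lenl([6]) = 1
  v2 = if0(in2=-9 -> else branch in2) = -9
  v4 = if0(in3=2 -> else branch v2) = -9
  v5 = add(-9, -9) = -18
  v8 = if0(v5=-18 -> else branch v1) = 1

Propagation after the edit:
  v2: runs — in2 -9->0; in2 -9->0; result 2.
  v4: runs — v2 -9->2; result 2.
  v5: runs — v4 -9->2; v4 -9->2; result 4.
  v8: runs — v5 -18->4; result 1 (same value as before).

New value of v8: 1.
Computations that run: v2, v4, v5, v8 — 4 in total.
Values that change: in2, v2, v4, v5.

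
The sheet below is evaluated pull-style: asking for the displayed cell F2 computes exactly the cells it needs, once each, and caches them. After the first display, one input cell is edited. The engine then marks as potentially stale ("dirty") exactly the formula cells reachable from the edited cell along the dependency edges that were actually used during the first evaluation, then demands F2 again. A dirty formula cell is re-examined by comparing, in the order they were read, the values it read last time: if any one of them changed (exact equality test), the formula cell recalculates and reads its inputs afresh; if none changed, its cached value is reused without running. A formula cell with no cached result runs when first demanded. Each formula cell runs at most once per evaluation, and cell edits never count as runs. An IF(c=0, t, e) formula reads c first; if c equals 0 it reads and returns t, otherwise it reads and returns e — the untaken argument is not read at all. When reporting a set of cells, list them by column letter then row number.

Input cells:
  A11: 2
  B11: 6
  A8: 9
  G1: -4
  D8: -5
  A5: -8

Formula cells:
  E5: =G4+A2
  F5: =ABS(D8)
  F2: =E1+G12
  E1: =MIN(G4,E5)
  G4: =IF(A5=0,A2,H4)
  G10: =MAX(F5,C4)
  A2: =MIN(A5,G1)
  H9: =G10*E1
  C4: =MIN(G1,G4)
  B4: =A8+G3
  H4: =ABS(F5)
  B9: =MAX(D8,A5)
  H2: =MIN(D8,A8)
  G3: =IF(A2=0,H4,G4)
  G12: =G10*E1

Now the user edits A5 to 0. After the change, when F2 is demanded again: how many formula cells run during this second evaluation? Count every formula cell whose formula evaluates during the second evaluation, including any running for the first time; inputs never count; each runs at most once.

7 formula cells run: A2, C4, E1, E5, F2, G4, G12.
Note where the cutoff bites: G10 is checked, finds nothing changed, and keeps its cache.

First demand of the output computes:
  A2 = MIN(-8, -4) = -8
  F5 = ABS(-5) = 5
  H4 = ABS(5) = 5
  G4 = IF(A5=0: A5=-8 -> else branch H4) = 5
  C4 = MIN(-4, 5) = -4
  E5 = 5 + -8 = -3
  E1 = MIN(5, -3) = -3
  G10 = MAX(5, -4) = 5
  G12 = 5 * -3 = -15
  F2 = -3 + -15 = -18

After the edit, cleaning proceeds:
  A2: a read changed (A5 -8->0) — executes, giving -4.
  G4: a read changed (A5 -8->0) — executes, giving -4.
  C4: a read changed (G4 5->-4) — executes, giving -4 — identical to its old value.
  E5: a read changed (G4 5->-4; A2 -8->-4) — executes, giving -8.
  E1: a read changed (G4 5->-4; E5 -3->-8) — executes, giving -8.
  G10: dirty, but its reads are unchanged (F5 unchanged, C4 unchanged); cached 5 stands.
  G12: a read changed (E1 -3->-8) — executes, giving -40.
  F2: a read changed (E1 -3->-8; G12 -15->-40) — executes, giving -48.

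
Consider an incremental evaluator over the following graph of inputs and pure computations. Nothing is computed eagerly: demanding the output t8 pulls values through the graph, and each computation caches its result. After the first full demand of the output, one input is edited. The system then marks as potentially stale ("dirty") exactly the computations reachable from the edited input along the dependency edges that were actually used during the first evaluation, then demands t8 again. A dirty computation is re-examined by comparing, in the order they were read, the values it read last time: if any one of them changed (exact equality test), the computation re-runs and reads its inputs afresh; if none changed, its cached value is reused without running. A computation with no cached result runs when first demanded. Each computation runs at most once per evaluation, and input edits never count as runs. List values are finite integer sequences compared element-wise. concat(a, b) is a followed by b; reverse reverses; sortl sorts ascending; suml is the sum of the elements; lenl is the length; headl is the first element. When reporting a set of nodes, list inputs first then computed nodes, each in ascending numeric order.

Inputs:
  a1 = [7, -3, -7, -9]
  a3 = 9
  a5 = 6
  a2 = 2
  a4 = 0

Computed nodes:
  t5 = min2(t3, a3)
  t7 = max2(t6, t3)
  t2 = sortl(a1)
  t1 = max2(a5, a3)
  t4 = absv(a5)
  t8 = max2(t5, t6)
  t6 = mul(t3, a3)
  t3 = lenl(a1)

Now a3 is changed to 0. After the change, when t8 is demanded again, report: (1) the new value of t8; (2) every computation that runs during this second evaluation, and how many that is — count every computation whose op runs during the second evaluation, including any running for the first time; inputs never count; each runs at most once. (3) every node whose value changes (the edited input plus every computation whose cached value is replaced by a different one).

t8 now evaluates to 0.
Run set: t5, t6, t8 (3 run).
Changed values: a3, t5, t6, t8.

Initial pass — values computed on the first demand:
  t3 = lenl([7, -3, -7, -9]) = 4
  t5 = min2(4, 9) = 4
  t6 = mul(4, 9) = 36
  t8 = max2(4, 36) = 36

Second demand — change propagation:
  t5: re-runs because a3 9->0; new result 0.
  t6: re-runs because a3 9->0; new result 0.
  t8: re-runs because t5 4->0; t6 36->0; new result 0.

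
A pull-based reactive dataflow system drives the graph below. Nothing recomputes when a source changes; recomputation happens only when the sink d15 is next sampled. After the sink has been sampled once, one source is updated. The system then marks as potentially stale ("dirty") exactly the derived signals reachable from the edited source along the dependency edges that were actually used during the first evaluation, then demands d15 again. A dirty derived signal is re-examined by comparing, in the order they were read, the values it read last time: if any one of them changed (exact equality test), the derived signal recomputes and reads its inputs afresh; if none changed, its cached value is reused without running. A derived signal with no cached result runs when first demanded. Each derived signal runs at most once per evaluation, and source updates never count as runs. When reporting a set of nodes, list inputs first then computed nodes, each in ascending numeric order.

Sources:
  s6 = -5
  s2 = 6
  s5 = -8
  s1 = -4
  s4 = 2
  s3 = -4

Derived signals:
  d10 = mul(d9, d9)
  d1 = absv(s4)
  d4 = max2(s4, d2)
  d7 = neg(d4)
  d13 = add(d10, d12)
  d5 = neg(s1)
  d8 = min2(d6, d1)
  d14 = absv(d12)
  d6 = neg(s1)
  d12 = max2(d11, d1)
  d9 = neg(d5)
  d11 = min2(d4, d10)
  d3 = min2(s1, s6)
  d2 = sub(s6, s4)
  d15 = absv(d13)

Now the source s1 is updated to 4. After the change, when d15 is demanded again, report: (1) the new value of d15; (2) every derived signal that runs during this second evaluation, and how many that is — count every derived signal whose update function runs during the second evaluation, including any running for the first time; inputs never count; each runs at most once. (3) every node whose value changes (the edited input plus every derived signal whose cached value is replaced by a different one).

New value of d15: 18.
Derived signals that run: d5, d9, d10 — 3 in total.
Values that change: s1, d5, d9.
Key observation: the change is absorbed at d10 — it re-runs but produces the same value, and the output's value is unchanged.

First evaluation (everything demanded from the output):
  d1 = absv(2) = 2
  d2 = sub(-5, 2) = -7
  d4 = max2(2, -7) = 2
  d5 = neg(-4) = 4
  d9 = neg(4) = -4
  d10 = mul(-4, -4) = 16
  d11 = min2(2, 16) = 2
  d12 = max2(2, 2) = 2
  d13 = add(16, 2) = 18
  d15 = absv(18) = 18

Propagation after the edit:
  d5: runs — s1 -4->4; result -4.
  d9: runs — d5 4->-4; result 4.
  d10: runs — d9 -4->4; d9 -4->4; result 16 (same value as before).
  d11: checked — values it read are unchanged (d4 unchanged, d10 unchanged); reused cached 2 without running.
  d12: checked — values it read are unchanged (d11 unchanged, d1 unchanged); reused cached 2 without running.
  d13: checked — values it read are unchanged (d10 unchanged, d12 unchanged); reused cached 18 without running.
  d15: checked — values it read are unchanged (d13 unchanged); reused cached 18 without running.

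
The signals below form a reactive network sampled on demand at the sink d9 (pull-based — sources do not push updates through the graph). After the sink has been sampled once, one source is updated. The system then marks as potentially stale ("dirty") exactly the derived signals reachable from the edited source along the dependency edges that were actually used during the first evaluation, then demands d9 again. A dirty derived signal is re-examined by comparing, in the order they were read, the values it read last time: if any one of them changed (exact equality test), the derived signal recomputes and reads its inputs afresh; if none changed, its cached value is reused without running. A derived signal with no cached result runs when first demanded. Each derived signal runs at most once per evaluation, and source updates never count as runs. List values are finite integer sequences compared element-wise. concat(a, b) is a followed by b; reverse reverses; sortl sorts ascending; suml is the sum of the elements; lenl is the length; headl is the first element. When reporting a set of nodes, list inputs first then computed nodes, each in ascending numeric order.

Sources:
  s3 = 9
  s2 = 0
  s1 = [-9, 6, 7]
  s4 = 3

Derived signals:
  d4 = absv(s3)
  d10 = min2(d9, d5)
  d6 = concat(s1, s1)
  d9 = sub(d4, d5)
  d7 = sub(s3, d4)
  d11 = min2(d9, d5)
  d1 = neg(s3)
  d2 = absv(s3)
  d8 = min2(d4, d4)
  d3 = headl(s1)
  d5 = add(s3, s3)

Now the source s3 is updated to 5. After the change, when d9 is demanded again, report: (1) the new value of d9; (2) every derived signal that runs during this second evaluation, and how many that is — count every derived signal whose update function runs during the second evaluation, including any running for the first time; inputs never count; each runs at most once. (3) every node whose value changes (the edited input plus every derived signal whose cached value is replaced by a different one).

d9 now evaluates to -5.
Run set: d4, d5, d9 (3 run).
Changed values: s3, d4, d5, d9.

Initial pass — values computed on the first demand:
  d4 = absv(9) = 9
  d5 = add(9, 9) = 18
  d9 = sub(9, 18) = -9

Second demand — change propagation:
  d4: re-runs because s3 9->5; new result 5.
  d5: re-runs because s3 9->5; s3 9->5; new result 10.
  d9: re-runs because d4 9->5; d5 18->10; new result -5.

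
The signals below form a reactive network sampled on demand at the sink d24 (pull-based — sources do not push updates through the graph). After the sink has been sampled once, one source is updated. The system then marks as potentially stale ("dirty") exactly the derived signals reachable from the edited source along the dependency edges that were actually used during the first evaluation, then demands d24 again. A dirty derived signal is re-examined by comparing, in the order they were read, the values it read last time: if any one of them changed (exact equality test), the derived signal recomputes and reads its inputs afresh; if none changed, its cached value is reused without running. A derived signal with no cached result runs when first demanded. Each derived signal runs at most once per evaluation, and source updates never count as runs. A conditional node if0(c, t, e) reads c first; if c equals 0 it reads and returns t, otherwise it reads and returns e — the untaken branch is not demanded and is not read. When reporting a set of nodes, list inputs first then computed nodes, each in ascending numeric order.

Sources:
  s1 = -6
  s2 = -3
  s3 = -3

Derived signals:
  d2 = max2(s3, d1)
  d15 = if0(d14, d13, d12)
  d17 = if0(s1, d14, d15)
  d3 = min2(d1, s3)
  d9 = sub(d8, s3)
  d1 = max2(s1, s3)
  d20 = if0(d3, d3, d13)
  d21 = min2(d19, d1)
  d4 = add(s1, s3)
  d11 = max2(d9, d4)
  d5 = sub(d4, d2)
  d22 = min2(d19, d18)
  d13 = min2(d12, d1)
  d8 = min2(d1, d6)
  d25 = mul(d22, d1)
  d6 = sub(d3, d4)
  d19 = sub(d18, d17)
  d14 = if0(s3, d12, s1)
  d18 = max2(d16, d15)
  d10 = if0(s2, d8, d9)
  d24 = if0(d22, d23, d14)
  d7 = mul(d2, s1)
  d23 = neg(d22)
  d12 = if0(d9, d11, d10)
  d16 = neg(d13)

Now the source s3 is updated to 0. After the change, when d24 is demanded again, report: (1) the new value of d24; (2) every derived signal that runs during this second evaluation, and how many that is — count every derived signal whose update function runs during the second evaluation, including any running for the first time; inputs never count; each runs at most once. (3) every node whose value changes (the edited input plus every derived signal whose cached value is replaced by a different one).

d24 now evaluates to 0.
Run set: d1, d3, d4, d6, d8, d9, d11, d13, d14, d15, d16, d18, d19, d22, d23, d24 (16 run).
Changed values: s3, d1, d3, d4, d8, d13, d14, d16, d18, d19, d22, d24.
The important point: the flipped condition pulls in fresh nodes; d23 runs for the first time.

Initial pass — values computed on the first demand:
  d1 = max2(-6, -3) = -3
  d3 = min2(-3, -3) = -3
  d4 = add(-6, -3) = -9
  d6 = sub(-3, -9) = 6
  d8 = min2(-3, 6) = -3
  d9 = sub(-3, -3) = 0
  d11 = max2(0, -9) = 0
  d12 = if0(d9=0 -> then branch d11) = 0
  d13 = min2(0, -3) = -3
  d14 = if0(s3=-3 -> else branch s1) = -6
  d15 = if0(d14=-6 -> else branch d12) = 0
  d16 = neg(-3) = 3
  d17 = if0(s1=-6 -> else branch d15) = 0
  d18 = max2(3, 0) = 3
  d19 = sub(3, 0) = 3
  d22 = min2(3, 3) = 3
  d24 = if0(d22=3 -> else branch d14) = -6

Second demand — change propagation:
  d1: re-runs because s3 -3->0; new result 0.
  d3: re-runs because d1 -3->0; s3 -3->0; new result 0.
  d4: re-runs because s3 -3->0; new result -6.
  d6: re-runs because d3 -3->0; d4 -9->-6; new result 6 (unchanged).
  d8: re-runs because d1 -3->0; new result 0.
  d9: re-runs because d8 -3->0; s3 -3->0; new result 0 (unchanged).
  d11: re-runs because d4 -9->-6; new result 0 (unchanged).
  d12: re-examined; everything it read last time is the same (d9 unchanged, d11 unchanged) — cache 0 kept, no run.
  d13: re-runs because d1 -3->0; new result 0.
  d14: re-runs because s3 -3->0; new result 0.
  d15: re-runs because d14 -6->0; new result 0 (unchanged).
  d16: re-runs because d13 -3->0; new result 0.
  d17: re-examined; everything it read last time is the same (s1 unchanged, d15 unchanged) — cache 0 kept, no run.
  d18: re-runs because d16 3->0; new result 0.
  d19: re-runs because d18 3->0; new result 0.
  d22: re-runs because d19 3->0; d18 3->0; new result 0.
  d23: newly demanded (no cache) — executes and yields 0.
  d24: re-runs because d22 3->0; d14 -6->0; new result 0.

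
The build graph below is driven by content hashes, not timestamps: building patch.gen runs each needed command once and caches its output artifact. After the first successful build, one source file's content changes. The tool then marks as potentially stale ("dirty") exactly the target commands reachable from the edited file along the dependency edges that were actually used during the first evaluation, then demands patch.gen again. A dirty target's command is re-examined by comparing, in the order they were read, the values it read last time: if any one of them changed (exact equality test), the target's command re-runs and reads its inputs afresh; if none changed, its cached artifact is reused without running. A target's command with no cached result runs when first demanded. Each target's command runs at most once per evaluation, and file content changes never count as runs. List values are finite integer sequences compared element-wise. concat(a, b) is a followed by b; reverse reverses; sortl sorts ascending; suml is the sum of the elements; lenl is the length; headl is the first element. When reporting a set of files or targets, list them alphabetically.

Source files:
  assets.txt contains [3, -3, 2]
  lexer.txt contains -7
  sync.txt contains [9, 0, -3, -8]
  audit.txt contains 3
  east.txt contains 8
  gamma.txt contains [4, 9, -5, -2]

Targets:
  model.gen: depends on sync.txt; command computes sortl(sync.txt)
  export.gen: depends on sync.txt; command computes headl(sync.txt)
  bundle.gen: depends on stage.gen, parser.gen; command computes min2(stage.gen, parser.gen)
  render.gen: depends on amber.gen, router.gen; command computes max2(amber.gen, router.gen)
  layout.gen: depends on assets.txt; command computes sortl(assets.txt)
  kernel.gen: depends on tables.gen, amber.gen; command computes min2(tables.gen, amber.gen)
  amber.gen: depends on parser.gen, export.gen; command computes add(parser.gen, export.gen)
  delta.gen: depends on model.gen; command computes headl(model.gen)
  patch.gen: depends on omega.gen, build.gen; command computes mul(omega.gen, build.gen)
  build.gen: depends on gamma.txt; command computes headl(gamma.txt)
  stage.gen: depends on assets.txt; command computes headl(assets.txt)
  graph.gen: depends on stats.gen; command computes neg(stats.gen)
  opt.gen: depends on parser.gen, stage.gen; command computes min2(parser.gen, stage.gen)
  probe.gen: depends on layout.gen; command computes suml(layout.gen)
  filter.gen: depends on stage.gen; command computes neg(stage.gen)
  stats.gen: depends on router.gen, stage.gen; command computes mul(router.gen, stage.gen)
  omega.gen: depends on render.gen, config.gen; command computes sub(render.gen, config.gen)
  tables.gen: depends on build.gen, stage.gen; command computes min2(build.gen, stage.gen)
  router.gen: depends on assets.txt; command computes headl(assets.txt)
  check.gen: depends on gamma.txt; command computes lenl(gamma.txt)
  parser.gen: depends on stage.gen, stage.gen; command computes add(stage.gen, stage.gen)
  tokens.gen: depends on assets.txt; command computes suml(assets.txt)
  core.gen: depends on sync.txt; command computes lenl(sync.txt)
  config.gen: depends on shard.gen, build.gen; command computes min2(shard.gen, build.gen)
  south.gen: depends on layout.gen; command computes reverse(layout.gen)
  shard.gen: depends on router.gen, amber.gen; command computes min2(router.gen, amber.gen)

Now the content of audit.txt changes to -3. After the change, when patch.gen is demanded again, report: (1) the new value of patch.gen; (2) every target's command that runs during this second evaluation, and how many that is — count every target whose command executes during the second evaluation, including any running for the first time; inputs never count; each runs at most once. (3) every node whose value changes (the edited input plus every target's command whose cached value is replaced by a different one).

patch.gen now evaluates to 48.
Run set: none (0 run).
Changed values: audit.txt.
The important point: nothing the output needs ever reads audit.txt, so the edit is invisible to it.

Initial pass — values computed on the first demand:
  build.gen = headl([4, 9, -5, -2]) = 4
  export.gen = headl([9, 0, -3, -8]) = 9
  router.gen = headl([3, -3, 2]) = 3
  stage.gen = headl([3, -3, 2]) = 3
  parser.gen = add(3, 3) = 6
  amber.gen = add(6, 9) = 15
  render.gen = max2(15, 3) = 15
  shard.gen = min2(3, 15) = 3
  config.gen = min2(3, 4) = 3
  omega.gen = sub(15, 3) = 12
  patch.gen = mul(12, 4) = 48

Second demand — change propagation:
  no demanded computation ever read audit.txt, so the edit dirties nothing and nothing runs.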